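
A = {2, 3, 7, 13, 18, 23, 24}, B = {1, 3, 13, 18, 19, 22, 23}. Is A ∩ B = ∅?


Disjoint means A ∩ B = ∅.
A ∩ B = {3, 13, 18, 23}
A ∩ B ≠ ∅, so A and B are NOT disjoint.

No, A and B are not disjoint (A ∩ B = {3, 13, 18, 23})


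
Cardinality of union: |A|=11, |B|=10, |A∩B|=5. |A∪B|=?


|A ∪ B| = |A| + |B| - |A ∩ B|
= 11 + 10 - 5
= 16

|A ∪ B| = 16


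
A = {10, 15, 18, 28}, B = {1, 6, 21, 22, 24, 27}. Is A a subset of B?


A ⊆ B means every element of A is in B.
Elements in A not in B: {10, 15, 18, 28}
So A ⊄ B.

No, A ⊄ B


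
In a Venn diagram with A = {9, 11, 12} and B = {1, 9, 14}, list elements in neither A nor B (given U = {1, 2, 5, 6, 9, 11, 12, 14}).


A = {9, 11, 12}
B = {1, 9, 14}
Region: in neither A nor B (given U = {1, 2, 5, 6, 9, 11, 12, 14})
Elements: {2, 5, 6}

Elements in neither A nor B (given U = {1, 2, 5, 6, 9, 11, 12, 14}): {2, 5, 6}


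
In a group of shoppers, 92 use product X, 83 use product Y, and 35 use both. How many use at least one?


|A ∪ B| = |A| + |B| - |A ∩ B|
= 92 + 83 - 35
= 140

|A ∪ B| = 140


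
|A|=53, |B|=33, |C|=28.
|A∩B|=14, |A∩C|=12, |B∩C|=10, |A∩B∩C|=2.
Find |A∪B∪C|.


|A∪B∪C| = |A|+|B|+|C| - |A∩B|-|A∩C|-|B∩C| + |A∩B∩C|
= 53+33+28 - 14-12-10 + 2
= 114 - 36 + 2
= 80

|A ∪ B ∪ C| = 80


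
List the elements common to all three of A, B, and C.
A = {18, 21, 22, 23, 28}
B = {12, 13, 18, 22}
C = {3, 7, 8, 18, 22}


A ∩ B = {18, 22}
(A ∩ B) ∩ C = {18, 22}

A ∩ B ∩ C = {18, 22}


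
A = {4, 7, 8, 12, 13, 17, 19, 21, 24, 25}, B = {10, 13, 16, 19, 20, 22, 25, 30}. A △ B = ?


A △ B = (A \ B) ∪ (B \ A) = elements in exactly one of A or B
A \ B = {4, 7, 8, 12, 17, 21, 24}
B \ A = {10, 16, 20, 22, 30}
A △ B = {4, 7, 8, 10, 12, 16, 17, 20, 21, 22, 24, 30}

A △ B = {4, 7, 8, 10, 12, 16, 17, 20, 21, 22, 24, 30}


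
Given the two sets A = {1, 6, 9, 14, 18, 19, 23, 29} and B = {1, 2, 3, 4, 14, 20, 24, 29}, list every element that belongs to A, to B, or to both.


A ∪ B = all elements in A or B (or both)
A = {1, 6, 9, 14, 18, 19, 23, 29}
B = {1, 2, 3, 4, 14, 20, 24, 29}
A ∪ B = {1, 2, 3, 4, 6, 9, 14, 18, 19, 20, 23, 24, 29}

A ∪ B = {1, 2, 3, 4, 6, 9, 14, 18, 19, 20, 23, 24, 29}


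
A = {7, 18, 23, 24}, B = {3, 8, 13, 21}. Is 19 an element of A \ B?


A = {7, 18, 23, 24}, B = {3, 8, 13, 21}
A \ B = elements in A but not in B
A \ B = {7, 18, 23, 24}
Checking if 19 ∈ A \ B
19 is not in A \ B → False

19 ∉ A \ B


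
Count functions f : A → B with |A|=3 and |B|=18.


Each of |A| = 3 inputs maps to any of |B| = 18 outputs.
# functions = |B|^|A| = 18^3
= 5832

Number of functions = 5832


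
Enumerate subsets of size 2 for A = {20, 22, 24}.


|A| = 3, so A has C(3,2) = 3 subsets of size 2.
Enumerate by choosing 2 elements from A at a time:
{20, 22}, {20, 24}, {22, 24}

2-element subsets (3 total): {20, 22}, {20, 24}, {22, 24}


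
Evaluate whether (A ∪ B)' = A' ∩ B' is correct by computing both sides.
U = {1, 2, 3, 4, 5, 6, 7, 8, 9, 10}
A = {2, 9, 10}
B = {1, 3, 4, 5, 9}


LHS: A ∪ B = {1, 2, 3, 4, 5, 9, 10}
(A ∪ B)' = U \ (A ∪ B) = {6, 7, 8}
A' = {1, 3, 4, 5, 6, 7, 8}, B' = {2, 6, 7, 8, 10}
Claimed RHS: A' ∩ B' = {6, 7, 8}
Identity is VALID: LHS = RHS = {6, 7, 8} ✓

Identity is valid. (A ∪ B)' = A' ∩ B' = {6, 7, 8}


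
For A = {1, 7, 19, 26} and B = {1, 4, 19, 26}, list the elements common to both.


A ∩ B = elements in both A and B
A = {1, 7, 19, 26}
B = {1, 4, 19, 26}
A ∩ B = {1, 19, 26}

A ∩ B = {1, 19, 26}


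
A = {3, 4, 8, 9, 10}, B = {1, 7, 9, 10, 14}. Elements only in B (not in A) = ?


A = {3, 4, 8, 9, 10}
B = {1, 7, 9, 10, 14}
Region: only in B (not in A)
Elements: {1, 7, 14}

Elements only in B (not in A): {1, 7, 14}


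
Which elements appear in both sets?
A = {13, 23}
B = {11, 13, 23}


A ∩ B = elements in both A and B
A = {13, 23}
B = {11, 13, 23}
A ∩ B = {13, 23}

A ∩ B = {13, 23}


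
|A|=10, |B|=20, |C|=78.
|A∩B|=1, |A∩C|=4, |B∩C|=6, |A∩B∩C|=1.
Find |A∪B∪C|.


|A∪B∪C| = |A|+|B|+|C| - |A∩B|-|A∩C|-|B∩C| + |A∩B∩C|
= 10+20+78 - 1-4-6 + 1
= 108 - 11 + 1
= 98

|A ∪ B ∪ C| = 98


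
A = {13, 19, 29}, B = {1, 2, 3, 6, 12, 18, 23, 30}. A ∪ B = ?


A ∪ B = all elements in A or B (or both)
A = {13, 19, 29}
B = {1, 2, 3, 6, 12, 18, 23, 30}
A ∪ B = {1, 2, 3, 6, 12, 13, 18, 19, 23, 29, 30}

A ∪ B = {1, 2, 3, 6, 12, 13, 18, 19, 23, 29, 30}


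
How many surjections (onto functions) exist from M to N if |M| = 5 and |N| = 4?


n = |M| = 5, k = |N| = 4. Surjections via inclusion-exclusion:
S(n,k) = Σ(-1)^i × C(k,i) × (k-i)^n, i=0 to k
i=0: (-1)^0×C(4,0)×4^5 = 1024
i=1: (-1)^1×C(4,1)×3^5 = -972
i=2: (-1)^2×C(4,2)×2^5 = 192
i=3: (-1)^3×C(4,3)×1^5 = -4
i=4: (-1)^4×C(4,4)×0^5 = 0
Total = 240

Number of surjections = 240


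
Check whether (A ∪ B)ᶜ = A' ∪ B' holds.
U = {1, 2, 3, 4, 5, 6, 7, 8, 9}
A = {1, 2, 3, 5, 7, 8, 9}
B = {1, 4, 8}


LHS: A ∪ B = {1, 2, 3, 4, 5, 7, 8, 9}
(A ∪ B)' = U \ (A ∪ B) = {6}
A' = {4, 6}, B' = {2, 3, 5, 6, 7, 9}
Claimed RHS: A' ∪ B' = {2, 3, 4, 5, 6, 7, 9}
Identity is INVALID: LHS = {6} but the RHS claimed here equals {2, 3, 4, 5, 6, 7, 9}. The correct form is (A ∪ B)' = A' ∩ B'.

Identity is invalid: (A ∪ B)' = {6} but A' ∪ B' = {2, 3, 4, 5, 6, 7, 9}. The correct De Morgan law is (A ∪ B)' = A' ∩ B'.


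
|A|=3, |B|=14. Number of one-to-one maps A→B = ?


An injection sends each of |A| = 3 inputs to a distinct output in B.
# injections = |B|·(|B|-1)·…·(|B|-|A|+1) = 14! / (14 - 3)!
= 14 × 13 × 12
= 2184

Number of injections = 2184


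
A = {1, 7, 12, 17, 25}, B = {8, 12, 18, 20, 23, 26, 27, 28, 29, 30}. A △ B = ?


A △ B = (A \ B) ∪ (B \ A) = elements in exactly one of A or B
A \ B = {1, 7, 17, 25}
B \ A = {8, 18, 20, 23, 26, 27, 28, 29, 30}
A △ B = {1, 7, 8, 17, 18, 20, 23, 25, 26, 27, 28, 29, 30}

A △ B = {1, 7, 8, 17, 18, 20, 23, 25, 26, 27, 28, 29, 30}


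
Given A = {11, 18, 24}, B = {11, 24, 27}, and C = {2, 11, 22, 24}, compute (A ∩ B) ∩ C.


A ∩ B = {11, 24}
(A ∩ B) ∩ C = {11, 24}

A ∩ B ∩ C = {11, 24}


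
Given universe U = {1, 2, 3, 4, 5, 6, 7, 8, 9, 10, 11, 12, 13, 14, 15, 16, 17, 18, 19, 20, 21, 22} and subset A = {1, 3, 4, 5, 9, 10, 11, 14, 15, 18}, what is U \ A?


Aᶜ = U \ A = elements in U but not in A
U = {1, 2, 3, 4, 5, 6, 7, 8, 9, 10, 11, 12, 13, 14, 15, 16, 17, 18, 19, 20, 21, 22}
A = {1, 3, 4, 5, 9, 10, 11, 14, 15, 18}
Aᶜ = {2, 6, 7, 8, 12, 13, 16, 17, 19, 20, 21, 22}

Aᶜ = {2, 6, 7, 8, 12, 13, 16, 17, 19, 20, 21, 22}


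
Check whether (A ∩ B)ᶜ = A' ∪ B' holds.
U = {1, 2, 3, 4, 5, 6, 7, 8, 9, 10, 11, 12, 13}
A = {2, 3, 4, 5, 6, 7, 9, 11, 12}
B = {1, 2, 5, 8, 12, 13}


LHS: A ∩ B = {2, 5, 12}
(A ∩ B)' = U \ (A ∩ B) = {1, 3, 4, 6, 7, 8, 9, 10, 11, 13}
A' = {1, 8, 10, 13}, B' = {3, 4, 6, 7, 9, 10, 11}
Claimed RHS: A' ∪ B' = {1, 3, 4, 6, 7, 8, 9, 10, 11, 13}
Identity is VALID: LHS = RHS = {1, 3, 4, 6, 7, 8, 9, 10, 11, 13} ✓

Identity is valid. (A ∩ B)' = A' ∪ B' = {1, 3, 4, 6, 7, 8, 9, 10, 11, 13}


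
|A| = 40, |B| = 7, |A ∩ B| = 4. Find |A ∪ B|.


|A ∪ B| = |A| + |B| - |A ∩ B|
= 40 + 7 - 4
= 43

|A ∪ B| = 43


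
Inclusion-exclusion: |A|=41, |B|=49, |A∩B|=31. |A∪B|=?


|A ∪ B| = |A| + |B| - |A ∩ B|
= 41 + 49 - 31
= 59

|A ∪ B| = 59


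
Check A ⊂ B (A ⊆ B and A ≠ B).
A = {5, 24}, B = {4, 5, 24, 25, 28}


A ⊂ B requires: A ⊆ B AND A ≠ B.
A ⊆ B? Yes
A = B? No
A ⊂ B: Yes (A is a proper subset of B)

Yes, A ⊂ B


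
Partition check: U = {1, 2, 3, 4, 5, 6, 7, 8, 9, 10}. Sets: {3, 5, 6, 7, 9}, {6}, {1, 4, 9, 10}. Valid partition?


A partition requires: (1) non-empty parts, (2) pairwise disjoint, (3) union = U
Parts: {3, 5, 6, 7, 9}, {6}, {1, 4, 9, 10}
Union of parts: {1, 3, 4, 5, 6, 7, 9, 10}
U = {1, 2, 3, 4, 5, 6, 7, 8, 9, 10}
All non-empty? True
Pairwise disjoint? False
Covers U? False

No, not a valid partition


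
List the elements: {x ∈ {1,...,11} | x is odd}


Checking each candidate:
Condition: odd numbers in {1,...,11}
Result = {1, 3, 5, 7, 9, 11}

{1, 3, 5, 7, 9, 11}


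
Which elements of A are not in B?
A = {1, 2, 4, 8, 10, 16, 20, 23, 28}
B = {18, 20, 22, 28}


A \ B = elements in A but not in B
A = {1, 2, 4, 8, 10, 16, 20, 23, 28}
B = {18, 20, 22, 28}
Remove from A any elements in B
A \ B = {1, 2, 4, 8, 10, 16, 23}

A \ B = {1, 2, 4, 8, 10, 16, 23}


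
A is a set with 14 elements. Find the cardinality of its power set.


Number of subsets = 2^n
= 2^14
= 16384

|P(A)| = 16384


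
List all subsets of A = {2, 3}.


|A| = 2, so |P(A)| = 2^2 = 4
Enumerate subsets by cardinality (0 to 2):
∅, {2}, {3}, {2, 3}

P(A) has 4 subsets: ∅, {2}, {3}, {2, 3}


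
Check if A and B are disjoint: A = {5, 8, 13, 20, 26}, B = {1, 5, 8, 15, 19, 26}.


Disjoint means A ∩ B = ∅.
A ∩ B = {5, 8, 26}
A ∩ B ≠ ∅, so A and B are NOT disjoint.

No, A and B are not disjoint (A ∩ B = {5, 8, 26})


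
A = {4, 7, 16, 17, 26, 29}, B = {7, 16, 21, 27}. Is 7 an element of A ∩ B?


A = {4, 7, 16, 17, 26, 29}, B = {7, 16, 21, 27}
A ∩ B = elements in both A and B
A ∩ B = {7, 16}
Checking if 7 ∈ A ∩ B
7 is in A ∩ B → True

7 ∈ A ∩ B


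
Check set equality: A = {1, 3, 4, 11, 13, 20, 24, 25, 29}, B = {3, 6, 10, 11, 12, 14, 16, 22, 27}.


Two sets are equal iff they have exactly the same elements.
A = {1, 3, 4, 11, 13, 20, 24, 25, 29}
B = {3, 6, 10, 11, 12, 14, 16, 22, 27}
Differences: {1, 4, 6, 10, 12, 13, 14, 16, 20, 22, 24, 25, 27, 29}
A ≠ B

No, A ≠ B


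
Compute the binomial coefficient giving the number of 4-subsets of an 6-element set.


C(n,k) = n! / (k!(n-k)!)
C(6,4) = 6! / (4!2!)
= 15

C(6,4) = 15


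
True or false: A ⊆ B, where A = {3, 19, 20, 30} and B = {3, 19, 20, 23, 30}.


A ⊆ B means every element of A is in B.
All elements of A are in B.
So A ⊆ B.

Yes, A ⊆ B


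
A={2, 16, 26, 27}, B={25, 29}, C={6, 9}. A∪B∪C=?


A ∪ B = {2, 16, 25, 26, 27, 29}
(A ∪ B) ∪ C = {2, 6, 9, 16, 25, 26, 27, 29}

A ∪ B ∪ C = {2, 6, 9, 16, 25, 26, 27, 29}


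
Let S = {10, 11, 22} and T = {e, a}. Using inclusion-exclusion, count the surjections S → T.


n = |S| = 3, k = |T| = 2. Surjections via inclusion-exclusion:
S(n,k) = Σ(-1)^i × C(k,i) × (k-i)^n, i=0 to k
i=0: (-1)^0×C(2,0)×2^3 = 8
i=1: (-1)^1×C(2,1)×1^3 = -2
i=2: (-1)^2×C(2,2)×0^3 = 0
Total = 6

Number of surjections = 6


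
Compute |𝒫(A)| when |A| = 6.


Number of subsets = 2^n
= 2^6
= 64

|P(A)| = 64


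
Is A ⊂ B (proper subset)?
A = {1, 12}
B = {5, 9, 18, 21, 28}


A ⊂ B requires: A ⊆ B AND A ≠ B.
A ⊆ B? No
A ⊄ B, so A is not a proper subset.

No, A is not a proper subset of B


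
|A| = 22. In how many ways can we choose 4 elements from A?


C(n,k) = n! / (k!(n-k)!)
C(22,4) = 22! / (4!18!)
= 7315

C(22,4) = 7315


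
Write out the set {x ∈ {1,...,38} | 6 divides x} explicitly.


Checking each candidate:
Condition: multiples of 6 in {1,...,38}
Result = {6, 12, 18, 24, 30, 36}

{6, 12, 18, 24, 30, 36}


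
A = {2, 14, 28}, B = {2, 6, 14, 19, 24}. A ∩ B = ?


A ∩ B = elements in both A and B
A = {2, 14, 28}
B = {2, 6, 14, 19, 24}
A ∩ B = {2, 14}

A ∩ B = {2, 14}


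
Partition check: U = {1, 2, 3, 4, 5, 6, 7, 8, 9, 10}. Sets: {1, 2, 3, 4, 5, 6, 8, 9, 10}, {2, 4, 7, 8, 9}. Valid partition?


A partition requires: (1) non-empty parts, (2) pairwise disjoint, (3) union = U
Parts: {1, 2, 3, 4, 5, 6, 8, 9, 10}, {2, 4, 7, 8, 9}
Union of parts: {1, 2, 3, 4, 5, 6, 7, 8, 9, 10}
U = {1, 2, 3, 4, 5, 6, 7, 8, 9, 10}
All non-empty? True
Pairwise disjoint? False
Covers U? True

No, not a valid partition


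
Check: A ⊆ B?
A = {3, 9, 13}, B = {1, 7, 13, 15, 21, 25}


A ⊆ B means every element of A is in B.
Elements in A not in B: {3, 9}
So A ⊄ B.

No, A ⊄ B


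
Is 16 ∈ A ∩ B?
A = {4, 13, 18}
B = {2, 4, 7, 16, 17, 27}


A = {4, 13, 18}, B = {2, 4, 7, 16, 17, 27}
A ∩ B = elements in both A and B
A ∩ B = {4}
Checking if 16 ∈ A ∩ B
16 is not in A ∩ B → False

16 ∉ A ∩ B


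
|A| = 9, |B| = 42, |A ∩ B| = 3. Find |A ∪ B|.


|A ∪ B| = |A| + |B| - |A ∩ B|
= 9 + 42 - 3
= 48

|A ∪ B| = 48


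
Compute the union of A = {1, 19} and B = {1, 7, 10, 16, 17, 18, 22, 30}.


A ∪ B = all elements in A or B (or both)
A = {1, 19}
B = {1, 7, 10, 16, 17, 18, 22, 30}
A ∪ B = {1, 7, 10, 16, 17, 18, 19, 22, 30}

A ∪ B = {1, 7, 10, 16, 17, 18, 19, 22, 30}


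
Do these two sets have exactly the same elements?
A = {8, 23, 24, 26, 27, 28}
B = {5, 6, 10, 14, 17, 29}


Two sets are equal iff they have exactly the same elements.
A = {8, 23, 24, 26, 27, 28}
B = {5, 6, 10, 14, 17, 29}
Differences: {5, 6, 8, 10, 14, 17, 23, 24, 26, 27, 28, 29}
A ≠ B

No, A ≠ B


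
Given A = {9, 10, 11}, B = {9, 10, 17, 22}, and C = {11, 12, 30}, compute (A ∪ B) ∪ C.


A ∪ B = {9, 10, 11, 17, 22}
(A ∪ B) ∪ C = {9, 10, 11, 12, 17, 22, 30}

A ∪ B ∪ C = {9, 10, 11, 12, 17, 22, 30}


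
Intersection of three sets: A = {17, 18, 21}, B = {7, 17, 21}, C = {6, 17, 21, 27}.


A ∩ B = {17, 21}
(A ∩ B) ∩ C = {17, 21}

A ∩ B ∩ C = {17, 21}


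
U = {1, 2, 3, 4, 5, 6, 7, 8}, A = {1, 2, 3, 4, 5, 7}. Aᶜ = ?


Aᶜ = U \ A = elements in U but not in A
U = {1, 2, 3, 4, 5, 6, 7, 8}
A = {1, 2, 3, 4, 5, 7}
Aᶜ = {6, 8}

Aᶜ = {6, 8}


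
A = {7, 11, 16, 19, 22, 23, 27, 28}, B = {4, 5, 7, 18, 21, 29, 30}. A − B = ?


A \ B = elements in A but not in B
A = {7, 11, 16, 19, 22, 23, 27, 28}
B = {4, 5, 7, 18, 21, 29, 30}
Remove from A any elements in B
A \ B = {11, 16, 19, 22, 23, 27, 28}

A \ B = {11, 16, 19, 22, 23, 27, 28}


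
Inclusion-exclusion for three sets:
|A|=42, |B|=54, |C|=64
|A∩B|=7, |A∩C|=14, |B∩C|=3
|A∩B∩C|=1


|A∪B∪C| = |A|+|B|+|C| - |A∩B|-|A∩C|-|B∩C| + |A∩B∩C|
= 42+54+64 - 7-14-3 + 1
= 160 - 24 + 1
= 137

|A ∪ B ∪ C| = 137


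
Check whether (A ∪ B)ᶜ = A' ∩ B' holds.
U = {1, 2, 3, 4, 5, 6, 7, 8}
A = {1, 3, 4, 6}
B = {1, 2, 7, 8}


LHS: A ∪ B = {1, 2, 3, 4, 6, 7, 8}
(A ∪ B)' = U \ (A ∪ B) = {5}
A' = {2, 5, 7, 8}, B' = {3, 4, 5, 6}
Claimed RHS: A' ∩ B' = {5}
Identity is VALID: LHS = RHS = {5} ✓

Identity is valid. (A ∪ B)' = A' ∩ B' = {5}


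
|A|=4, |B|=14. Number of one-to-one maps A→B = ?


An injection sends each of |A| = 4 inputs to a distinct output in B.
# injections = |B|·(|B|-1)·…·(|B|-|A|+1) = 14! / (14 - 4)!
= 14 × 13 × 12 × 11
= 24024

Number of injections = 24024


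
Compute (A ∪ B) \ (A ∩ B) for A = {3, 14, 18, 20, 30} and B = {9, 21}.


A △ B = (A \ B) ∪ (B \ A) = elements in exactly one of A or B
A \ B = {3, 14, 18, 20, 30}
B \ A = {9, 21}
A △ B = {3, 9, 14, 18, 20, 21, 30}

A △ B = {3, 9, 14, 18, 20, 21, 30}


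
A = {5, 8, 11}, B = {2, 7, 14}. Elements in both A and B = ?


A = {5, 8, 11}
B = {2, 7, 14}
Region: in both A and B
Elements: ∅

Elements in both A and B: ∅


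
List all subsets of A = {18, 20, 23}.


|A| = 3, so |P(A)| = 2^3 = 8
Enumerate subsets by cardinality (0 to 3):
∅, {18}, {20}, {23}, {18, 20}, {18, 23}, {20, 23}, {18, 20, 23}

P(A) has 8 subsets: ∅, {18}, {20}, {23}, {18, 20}, {18, 23}, {20, 23}, {18, 20, 23}


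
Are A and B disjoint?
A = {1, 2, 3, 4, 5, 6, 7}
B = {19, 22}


Disjoint means A ∩ B = ∅.
A ∩ B = ∅
A ∩ B = ∅, so A and B are disjoint.

Yes, A and B are disjoint


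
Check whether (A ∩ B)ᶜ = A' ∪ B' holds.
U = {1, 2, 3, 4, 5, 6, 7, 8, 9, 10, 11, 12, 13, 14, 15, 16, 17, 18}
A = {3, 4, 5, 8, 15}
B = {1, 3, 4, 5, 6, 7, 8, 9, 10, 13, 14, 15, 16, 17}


LHS: A ∩ B = {3, 4, 5, 8, 15}
(A ∩ B)' = U \ (A ∩ B) = {1, 2, 6, 7, 9, 10, 11, 12, 13, 14, 16, 17, 18}
A' = {1, 2, 6, 7, 9, 10, 11, 12, 13, 14, 16, 17, 18}, B' = {2, 11, 12, 18}
Claimed RHS: A' ∪ B' = {1, 2, 6, 7, 9, 10, 11, 12, 13, 14, 16, 17, 18}
Identity is VALID: LHS = RHS = {1, 2, 6, 7, 9, 10, 11, 12, 13, 14, 16, 17, 18} ✓

Identity is valid. (A ∩ B)' = A' ∪ B' = {1, 2, 6, 7, 9, 10, 11, 12, 13, 14, 16, 17, 18}


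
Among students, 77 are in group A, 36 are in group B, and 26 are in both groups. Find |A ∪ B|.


|A ∪ B| = |A| + |B| - |A ∩ B|
= 77 + 36 - 26
= 87

|A ∪ B| = 87


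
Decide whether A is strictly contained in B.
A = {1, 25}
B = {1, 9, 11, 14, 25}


A ⊂ B requires: A ⊆ B AND A ≠ B.
A ⊆ B? Yes
A = B? No
A ⊂ B: Yes (A is a proper subset of B)

Yes, A ⊂ B


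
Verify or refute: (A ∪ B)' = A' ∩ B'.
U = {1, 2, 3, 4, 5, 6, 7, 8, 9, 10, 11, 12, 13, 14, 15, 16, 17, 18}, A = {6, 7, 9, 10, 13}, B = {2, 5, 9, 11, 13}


LHS: A ∪ B = {2, 5, 6, 7, 9, 10, 11, 13}
(A ∪ B)' = U \ (A ∪ B) = {1, 3, 4, 8, 12, 14, 15, 16, 17, 18}
A' = {1, 2, 3, 4, 5, 8, 11, 12, 14, 15, 16, 17, 18}, B' = {1, 3, 4, 6, 7, 8, 10, 12, 14, 15, 16, 17, 18}
Claimed RHS: A' ∩ B' = {1, 3, 4, 8, 12, 14, 15, 16, 17, 18}
Identity is VALID: LHS = RHS = {1, 3, 4, 8, 12, 14, 15, 16, 17, 18} ✓

Identity is valid. (A ∪ B)' = A' ∩ B' = {1, 3, 4, 8, 12, 14, 15, 16, 17, 18}


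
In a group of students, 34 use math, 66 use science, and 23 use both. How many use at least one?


|A ∪ B| = |A| + |B| - |A ∩ B|
= 34 + 66 - 23
= 77

|A ∪ B| = 77


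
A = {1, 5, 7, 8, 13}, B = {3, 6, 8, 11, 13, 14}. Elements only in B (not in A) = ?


A = {1, 5, 7, 8, 13}
B = {3, 6, 8, 11, 13, 14}
Region: only in B (not in A)
Elements: {3, 6, 11, 14}

Elements only in B (not in A): {3, 6, 11, 14}


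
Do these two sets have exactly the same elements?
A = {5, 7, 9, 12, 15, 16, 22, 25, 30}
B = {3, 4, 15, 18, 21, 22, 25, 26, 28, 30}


Two sets are equal iff they have exactly the same elements.
A = {5, 7, 9, 12, 15, 16, 22, 25, 30}
B = {3, 4, 15, 18, 21, 22, 25, 26, 28, 30}
Differences: {3, 4, 5, 7, 9, 12, 16, 18, 21, 26, 28}
A ≠ B

No, A ≠ B


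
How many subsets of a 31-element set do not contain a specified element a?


Subsets of A avoiding a are subsets of A \ {a}, which has 30 elements.
Count = 2^(n-1) = 2^30
= 1073741824

Number of subsets avoiding a = 1073741824


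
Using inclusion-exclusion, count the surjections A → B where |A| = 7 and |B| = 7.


n = |A| = 7, k = |B| = 7. Surjections via inclusion-exclusion:
S(n,k) = Σ(-1)^i × C(k,i) × (k-i)^n, i=0 to k
i=0: (-1)^0×C(7,0)×7^7 = 823543
i=1: (-1)^1×C(7,1)×6^7 = -1959552
i=2: (-1)^2×C(7,2)×5^7 = 1640625
i=3: (-1)^3×C(7,3)×4^7 = -573440
i=4: (-1)^4×C(7,4)×3^7 = 76545
i=5: (-1)^5×C(7,5)×2^7 = -2688
i=6: (-1)^6×C(7,6)×1^7 = 7
i=7: (-1)^7×C(7,7)×0^7 = 0
Total = 5040

Number of surjections = 5040


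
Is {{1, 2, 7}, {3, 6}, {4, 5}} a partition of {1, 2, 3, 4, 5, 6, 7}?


A partition requires: (1) non-empty parts, (2) pairwise disjoint, (3) union = U
Parts: {1, 2, 7}, {3, 6}, {4, 5}
Union of parts: {1, 2, 3, 4, 5, 6, 7}
U = {1, 2, 3, 4, 5, 6, 7}
All non-empty? True
Pairwise disjoint? True
Covers U? True

Yes, valid partition


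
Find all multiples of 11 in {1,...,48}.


Checking each candidate:
Condition: multiples of 11 in {1,...,48}
Result = {11, 22, 33, 44}

{11, 22, 33, 44}


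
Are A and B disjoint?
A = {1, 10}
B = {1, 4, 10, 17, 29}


Disjoint means A ∩ B = ∅.
A ∩ B = {1, 10}
A ∩ B ≠ ∅, so A and B are NOT disjoint.

No, A and B are not disjoint (A ∩ B = {1, 10})


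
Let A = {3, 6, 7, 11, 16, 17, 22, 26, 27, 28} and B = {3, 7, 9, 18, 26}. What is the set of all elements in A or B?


A ∪ B = all elements in A or B (or both)
A = {3, 6, 7, 11, 16, 17, 22, 26, 27, 28}
B = {3, 7, 9, 18, 26}
A ∪ B = {3, 6, 7, 9, 11, 16, 17, 18, 22, 26, 27, 28}

A ∪ B = {3, 6, 7, 9, 11, 16, 17, 18, 22, 26, 27, 28}


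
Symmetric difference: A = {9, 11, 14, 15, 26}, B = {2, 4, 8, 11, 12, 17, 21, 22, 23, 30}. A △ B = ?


A △ B = (A \ B) ∪ (B \ A) = elements in exactly one of A or B
A \ B = {9, 14, 15, 26}
B \ A = {2, 4, 8, 12, 17, 21, 22, 23, 30}
A △ B = {2, 4, 8, 9, 12, 14, 15, 17, 21, 22, 23, 26, 30}

A △ B = {2, 4, 8, 9, 12, 14, 15, 17, 21, 22, 23, 26, 30}


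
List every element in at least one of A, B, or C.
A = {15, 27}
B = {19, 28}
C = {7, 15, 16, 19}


A ∪ B = {15, 19, 27, 28}
(A ∪ B) ∪ C = {7, 15, 16, 19, 27, 28}

A ∪ B ∪ C = {7, 15, 16, 19, 27, 28}


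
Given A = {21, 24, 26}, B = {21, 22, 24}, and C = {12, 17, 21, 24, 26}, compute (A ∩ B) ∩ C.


A ∩ B = {21, 24}
(A ∩ B) ∩ C = {21, 24}

A ∩ B ∩ C = {21, 24}


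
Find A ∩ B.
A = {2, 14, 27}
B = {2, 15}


A ∩ B = elements in both A and B
A = {2, 14, 27}
B = {2, 15}
A ∩ B = {2}

A ∩ B = {2}


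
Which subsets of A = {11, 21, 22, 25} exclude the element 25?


A subset of A that omits 25 is a subset of A \ {25}, so there are 2^(n-1) = 2^3 = 8 of them.
Subsets excluding 25: ∅, {11}, {21}, {22}, {11, 21}, {11, 22}, {21, 22}, {11, 21, 22}

Subsets excluding 25 (8 total): ∅, {11}, {21}, {22}, {11, 21}, {11, 22}, {21, 22}, {11, 21, 22}


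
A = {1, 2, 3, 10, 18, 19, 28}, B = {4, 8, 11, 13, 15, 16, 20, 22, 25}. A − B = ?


A \ B = elements in A but not in B
A = {1, 2, 3, 10, 18, 19, 28}
B = {4, 8, 11, 13, 15, 16, 20, 22, 25}
Remove from A any elements in B
A \ B = {1, 2, 3, 10, 18, 19, 28}

A \ B = {1, 2, 3, 10, 18, 19, 28}


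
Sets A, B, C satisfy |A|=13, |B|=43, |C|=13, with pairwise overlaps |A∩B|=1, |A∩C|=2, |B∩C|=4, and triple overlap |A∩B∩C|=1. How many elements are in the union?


|A∪B∪C| = |A|+|B|+|C| - |A∩B|-|A∩C|-|B∩C| + |A∩B∩C|
= 13+43+13 - 1-2-4 + 1
= 69 - 7 + 1
= 63

|A ∪ B ∪ C| = 63


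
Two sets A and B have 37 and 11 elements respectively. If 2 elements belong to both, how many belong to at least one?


|A ∪ B| = |A| + |B| - |A ∩ B|
= 37 + 11 - 2
= 46

|A ∪ B| = 46


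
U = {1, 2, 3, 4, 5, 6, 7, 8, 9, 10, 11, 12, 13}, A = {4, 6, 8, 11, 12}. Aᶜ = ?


Aᶜ = U \ A = elements in U but not in A
U = {1, 2, 3, 4, 5, 6, 7, 8, 9, 10, 11, 12, 13}
A = {4, 6, 8, 11, 12}
Aᶜ = {1, 2, 3, 5, 7, 9, 10, 13}

Aᶜ = {1, 2, 3, 5, 7, 9, 10, 13}


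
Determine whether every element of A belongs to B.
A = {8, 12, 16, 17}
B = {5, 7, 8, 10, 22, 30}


A ⊆ B means every element of A is in B.
Elements in A not in B: {12, 16, 17}
So A ⊄ B.

No, A ⊄ B


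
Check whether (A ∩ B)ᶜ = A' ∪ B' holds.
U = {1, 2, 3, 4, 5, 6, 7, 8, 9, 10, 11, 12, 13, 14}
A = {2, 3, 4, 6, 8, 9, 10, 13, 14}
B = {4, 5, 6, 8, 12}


LHS: A ∩ B = {4, 6, 8}
(A ∩ B)' = U \ (A ∩ B) = {1, 2, 3, 5, 7, 9, 10, 11, 12, 13, 14}
A' = {1, 5, 7, 11, 12}, B' = {1, 2, 3, 7, 9, 10, 11, 13, 14}
Claimed RHS: A' ∪ B' = {1, 2, 3, 5, 7, 9, 10, 11, 12, 13, 14}
Identity is VALID: LHS = RHS = {1, 2, 3, 5, 7, 9, 10, 11, 12, 13, 14} ✓

Identity is valid. (A ∩ B)' = A' ∪ B' = {1, 2, 3, 5, 7, 9, 10, 11, 12, 13, 14}


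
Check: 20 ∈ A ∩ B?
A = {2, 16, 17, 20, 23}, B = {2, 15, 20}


A = {2, 16, 17, 20, 23}, B = {2, 15, 20}
A ∩ B = elements in both A and B
A ∩ B = {2, 20}
Checking if 20 ∈ A ∩ B
20 is in A ∩ B → True

20 ∈ A ∩ B


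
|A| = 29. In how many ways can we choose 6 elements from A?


C(n,k) = n! / (k!(n-k)!)
C(29,6) = 29! / (6!23!)
= 475020

C(29,6) = 475020


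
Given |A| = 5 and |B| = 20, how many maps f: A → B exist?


Each of |A| = 5 inputs maps to any of |B| = 20 outputs.
# functions = |B|^|A| = 20^5
= 3200000

Number of functions = 3200000


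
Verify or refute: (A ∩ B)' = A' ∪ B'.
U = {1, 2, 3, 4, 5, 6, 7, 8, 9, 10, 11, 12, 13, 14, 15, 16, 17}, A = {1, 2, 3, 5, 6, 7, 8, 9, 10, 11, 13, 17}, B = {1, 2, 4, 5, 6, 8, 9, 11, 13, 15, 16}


LHS: A ∩ B = {1, 2, 5, 6, 8, 9, 11, 13}
(A ∩ B)' = U \ (A ∩ B) = {3, 4, 7, 10, 12, 14, 15, 16, 17}
A' = {4, 12, 14, 15, 16}, B' = {3, 7, 10, 12, 14, 17}
Claimed RHS: A' ∪ B' = {3, 4, 7, 10, 12, 14, 15, 16, 17}
Identity is VALID: LHS = RHS = {3, 4, 7, 10, 12, 14, 15, 16, 17} ✓

Identity is valid. (A ∩ B)' = A' ∪ B' = {3, 4, 7, 10, 12, 14, 15, 16, 17}


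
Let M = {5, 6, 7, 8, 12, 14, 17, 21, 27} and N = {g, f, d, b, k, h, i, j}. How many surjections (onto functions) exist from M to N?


n = |M| = 9, k = |N| = 8. Surjections via inclusion-exclusion:
S(n,k) = Σ(-1)^i × C(k,i) × (k-i)^n, i=0 to k
i=0: (-1)^0×C(8,0)×8^9 = 134217728
i=1: (-1)^1×C(8,1)×7^9 = -322828856
i=2: (-1)^2×C(8,2)×6^9 = 282175488
i=3: (-1)^3×C(8,3)×5^9 = -109375000
i=4: (-1)^4×C(8,4)×4^9 = 18350080
i=5: (-1)^5×C(8,5)×3^9 = -1102248
i=6: (-1)^6×C(8,6)×2^9 = 14336
i=7: (-1)^7×C(8,7)×1^9 = -8
i=8: (-1)^8×C(8,8)×0^9 = 0
Total = 1451520

Number of surjections = 1451520


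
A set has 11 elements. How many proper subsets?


Total subsets = 2^n = 2^11 = 2048
Proper subsets exclude the set itself: 2^n - 1
= 2048 - 1
= 2047

Number of proper subsets = 2047


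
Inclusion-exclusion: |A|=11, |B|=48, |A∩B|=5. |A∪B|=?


|A ∪ B| = |A| + |B| - |A ∩ B|
= 11 + 48 - 5
= 54

|A ∪ B| = 54


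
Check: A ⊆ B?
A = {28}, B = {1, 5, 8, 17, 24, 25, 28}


A ⊆ B means every element of A is in B.
All elements of A are in B.
So A ⊆ B.

Yes, A ⊆ B


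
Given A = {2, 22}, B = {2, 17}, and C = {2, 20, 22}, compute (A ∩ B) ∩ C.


A ∩ B = {2}
(A ∩ B) ∩ C = {2}

A ∩ B ∩ C = {2}


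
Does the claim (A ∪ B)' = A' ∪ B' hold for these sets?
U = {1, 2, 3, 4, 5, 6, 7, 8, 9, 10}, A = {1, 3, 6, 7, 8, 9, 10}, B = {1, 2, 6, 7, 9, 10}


LHS: A ∪ B = {1, 2, 3, 6, 7, 8, 9, 10}
(A ∪ B)' = U \ (A ∪ B) = {4, 5}
A' = {2, 4, 5}, B' = {3, 4, 5, 8}
Claimed RHS: A' ∪ B' = {2, 3, 4, 5, 8}
Identity is INVALID: LHS = {4, 5} but the RHS claimed here equals {2, 3, 4, 5, 8}. The correct form is (A ∪ B)' = A' ∩ B'.

Identity is invalid: (A ∪ B)' = {4, 5} but A' ∪ B' = {2, 3, 4, 5, 8}. The correct De Morgan law is (A ∪ B)' = A' ∩ B'.


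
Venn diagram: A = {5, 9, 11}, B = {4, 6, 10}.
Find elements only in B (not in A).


A = {5, 9, 11}
B = {4, 6, 10}
Region: only in B (not in A)
Elements: {4, 6, 10}

Elements only in B (not in A): {4, 6, 10}


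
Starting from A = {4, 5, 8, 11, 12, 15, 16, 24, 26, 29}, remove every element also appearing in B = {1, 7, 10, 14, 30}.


A \ B = elements in A but not in B
A = {4, 5, 8, 11, 12, 15, 16, 24, 26, 29}
B = {1, 7, 10, 14, 30}
Remove from A any elements in B
A \ B = {4, 5, 8, 11, 12, 15, 16, 24, 26, 29}

A \ B = {4, 5, 8, 11, 12, 15, 16, 24, 26, 29}


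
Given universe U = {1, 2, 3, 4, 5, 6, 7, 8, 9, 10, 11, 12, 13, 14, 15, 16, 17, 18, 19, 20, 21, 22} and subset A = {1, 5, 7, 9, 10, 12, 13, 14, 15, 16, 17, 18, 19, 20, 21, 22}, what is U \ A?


Aᶜ = U \ A = elements in U but not in A
U = {1, 2, 3, 4, 5, 6, 7, 8, 9, 10, 11, 12, 13, 14, 15, 16, 17, 18, 19, 20, 21, 22}
A = {1, 5, 7, 9, 10, 12, 13, 14, 15, 16, 17, 18, 19, 20, 21, 22}
Aᶜ = {2, 3, 4, 6, 8, 11}

Aᶜ = {2, 3, 4, 6, 8, 11}


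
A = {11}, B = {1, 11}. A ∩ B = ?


A ∩ B = elements in both A and B
A = {11}
B = {1, 11}
A ∩ B = {11}

A ∩ B = {11}


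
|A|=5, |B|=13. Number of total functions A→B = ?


Each of |A| = 5 inputs maps to any of |B| = 13 outputs.
# functions = |B|^|A| = 13^5
= 371293

Number of functions = 371293


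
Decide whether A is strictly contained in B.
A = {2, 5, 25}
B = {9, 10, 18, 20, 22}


A ⊂ B requires: A ⊆ B AND A ≠ B.
A ⊆ B? No
A ⊄ B, so A is not a proper subset.

No, A is not a proper subset of B


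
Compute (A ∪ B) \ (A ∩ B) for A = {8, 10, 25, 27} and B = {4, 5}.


A △ B = (A \ B) ∪ (B \ A) = elements in exactly one of A or B
A \ B = {8, 10, 25, 27}
B \ A = {4, 5}
A △ B = {4, 5, 8, 10, 25, 27}

A △ B = {4, 5, 8, 10, 25, 27}


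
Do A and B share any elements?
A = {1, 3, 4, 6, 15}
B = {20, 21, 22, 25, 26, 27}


Disjoint means A ∩ B = ∅.
A ∩ B = ∅
A ∩ B = ∅, so A and B are disjoint.

No — A and B share no elements (A ∩ B = ∅), so they are disjoint


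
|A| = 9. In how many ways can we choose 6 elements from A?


C(n,k) = n! / (k!(n-k)!)
C(9,6) = 9! / (6!3!)
= 84

C(9,6) = 84


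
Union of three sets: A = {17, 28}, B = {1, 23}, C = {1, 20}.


A ∪ B = {1, 17, 23, 28}
(A ∪ B) ∪ C = {1, 17, 20, 23, 28}

A ∪ B ∪ C = {1, 17, 20, 23, 28}


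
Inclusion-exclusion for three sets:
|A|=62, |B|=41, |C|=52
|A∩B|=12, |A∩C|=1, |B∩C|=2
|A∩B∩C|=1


|A∪B∪C| = |A|+|B|+|C| - |A∩B|-|A∩C|-|B∩C| + |A∩B∩C|
= 62+41+52 - 12-1-2 + 1
= 155 - 15 + 1
= 141

|A ∪ B ∪ C| = 141


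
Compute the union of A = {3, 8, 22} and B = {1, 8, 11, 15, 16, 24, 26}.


A ∪ B = all elements in A or B (or both)
A = {3, 8, 22}
B = {1, 8, 11, 15, 16, 24, 26}
A ∪ B = {1, 3, 8, 11, 15, 16, 22, 24, 26}

A ∪ B = {1, 3, 8, 11, 15, 16, 22, 24, 26}


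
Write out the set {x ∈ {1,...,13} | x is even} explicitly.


Checking each candidate:
Condition: even numbers in {1,...,13}
Result = {2, 4, 6, 8, 10, 12}

{2, 4, 6, 8, 10, 12}


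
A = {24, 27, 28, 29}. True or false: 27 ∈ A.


A = {24, 27, 28, 29}
Checking if 27 is in A
27 is in A → True

27 ∈ A


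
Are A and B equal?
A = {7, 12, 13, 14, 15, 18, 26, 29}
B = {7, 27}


Two sets are equal iff they have exactly the same elements.
A = {7, 12, 13, 14, 15, 18, 26, 29}
B = {7, 27}
Differences: {12, 13, 14, 15, 18, 26, 27, 29}
A ≠ B

No, A ≠ B


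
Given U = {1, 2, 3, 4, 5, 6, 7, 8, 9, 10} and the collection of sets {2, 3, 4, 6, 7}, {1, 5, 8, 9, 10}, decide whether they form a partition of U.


A partition requires: (1) non-empty parts, (2) pairwise disjoint, (3) union = U
Parts: {2, 3, 4, 6, 7}, {1, 5, 8, 9, 10}
Union of parts: {1, 2, 3, 4, 5, 6, 7, 8, 9, 10}
U = {1, 2, 3, 4, 5, 6, 7, 8, 9, 10}
All non-empty? True
Pairwise disjoint? True
Covers U? True

Yes, valid partition


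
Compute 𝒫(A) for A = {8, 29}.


|A| = 2, so |P(A)| = 2^2 = 4
Enumerate subsets by cardinality (0 to 2):
∅, {8}, {29}, {8, 29}

P(A) has 4 subsets: ∅, {8}, {29}, {8, 29}


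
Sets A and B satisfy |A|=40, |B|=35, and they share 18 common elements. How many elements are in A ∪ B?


|A ∪ B| = |A| + |B| - |A ∩ B|
= 40 + 35 - 18
= 57

|A ∪ B| = 57


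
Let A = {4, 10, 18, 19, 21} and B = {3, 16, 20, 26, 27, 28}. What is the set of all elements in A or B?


A ∪ B = all elements in A or B (or both)
A = {4, 10, 18, 19, 21}
B = {3, 16, 20, 26, 27, 28}
A ∪ B = {3, 4, 10, 16, 18, 19, 20, 21, 26, 27, 28}

A ∪ B = {3, 4, 10, 16, 18, 19, 20, 21, 26, 27, 28}


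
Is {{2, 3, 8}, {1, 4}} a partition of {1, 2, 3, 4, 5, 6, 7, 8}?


A partition requires: (1) non-empty parts, (2) pairwise disjoint, (3) union = U
Parts: {2, 3, 8}, {1, 4}
Union of parts: {1, 2, 3, 4, 8}
U = {1, 2, 3, 4, 5, 6, 7, 8}
All non-empty? True
Pairwise disjoint? True
Covers U? False

No, not a valid partition


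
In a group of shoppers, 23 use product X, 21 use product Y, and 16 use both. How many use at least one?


|A ∪ B| = |A| + |B| - |A ∩ B|
= 23 + 21 - 16
= 28

|A ∪ B| = 28


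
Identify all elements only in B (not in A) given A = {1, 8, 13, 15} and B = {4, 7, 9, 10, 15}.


A = {1, 8, 13, 15}
B = {4, 7, 9, 10, 15}
Region: only in B (not in A)
Elements: {4, 7, 9, 10}

Elements only in B (not in A): {4, 7, 9, 10}


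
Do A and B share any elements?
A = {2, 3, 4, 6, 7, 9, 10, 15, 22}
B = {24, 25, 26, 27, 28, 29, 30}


Disjoint means A ∩ B = ∅.
A ∩ B = ∅
A ∩ B = ∅, so A and B are disjoint.

No — A and B share no elements (A ∩ B = ∅), so they are disjoint


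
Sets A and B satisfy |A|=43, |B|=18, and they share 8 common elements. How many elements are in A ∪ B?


|A ∪ B| = |A| + |B| - |A ∩ B|
= 43 + 18 - 8
= 53

|A ∪ B| = 53


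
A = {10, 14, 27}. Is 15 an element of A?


A = {10, 14, 27}
Checking if 15 is in A
15 is not in A → False

15 ∉ A


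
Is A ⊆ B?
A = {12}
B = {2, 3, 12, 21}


A ⊆ B means every element of A is in B.
All elements of A are in B.
So A ⊆ B.

Yes, A ⊆ B


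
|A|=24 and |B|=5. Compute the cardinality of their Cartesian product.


|A × B| = |A| × |B|
= 24 × 5
= 120

|A × B| = 120


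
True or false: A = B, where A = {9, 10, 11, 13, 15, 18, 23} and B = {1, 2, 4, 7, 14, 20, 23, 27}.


Two sets are equal iff they have exactly the same elements.
A = {9, 10, 11, 13, 15, 18, 23}
B = {1, 2, 4, 7, 14, 20, 23, 27}
Differences: {1, 2, 4, 7, 9, 10, 11, 13, 14, 15, 18, 20, 27}
A ≠ B

No, A ≠ B


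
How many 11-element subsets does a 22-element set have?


C(n,k) = n! / (k!(n-k)!)
C(22,11) = 22! / (11!11!)
= 705432

C(22,11) = 705432


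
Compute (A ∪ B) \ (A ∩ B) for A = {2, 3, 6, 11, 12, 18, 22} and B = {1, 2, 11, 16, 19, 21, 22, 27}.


A △ B = (A \ B) ∪ (B \ A) = elements in exactly one of A or B
A \ B = {3, 6, 12, 18}
B \ A = {1, 16, 19, 21, 27}
A △ B = {1, 3, 6, 12, 16, 18, 19, 21, 27}

A △ B = {1, 3, 6, 12, 16, 18, 19, 21, 27}


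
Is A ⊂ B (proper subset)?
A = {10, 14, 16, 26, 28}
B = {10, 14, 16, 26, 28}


A ⊂ B requires: A ⊆ B AND A ≠ B.
A ⊆ B? Yes
A = B? Yes
A = B, so A is not a PROPER subset.

No, A is not a proper subset of B


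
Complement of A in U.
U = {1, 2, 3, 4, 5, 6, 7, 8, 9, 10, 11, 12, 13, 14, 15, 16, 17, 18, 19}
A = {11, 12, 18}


Aᶜ = U \ A = elements in U but not in A
U = {1, 2, 3, 4, 5, 6, 7, 8, 9, 10, 11, 12, 13, 14, 15, 16, 17, 18, 19}
A = {11, 12, 18}
Aᶜ = {1, 2, 3, 4, 5, 6, 7, 8, 9, 10, 13, 14, 15, 16, 17, 19}

Aᶜ = {1, 2, 3, 4, 5, 6, 7, 8, 9, 10, 13, 14, 15, 16, 17, 19}


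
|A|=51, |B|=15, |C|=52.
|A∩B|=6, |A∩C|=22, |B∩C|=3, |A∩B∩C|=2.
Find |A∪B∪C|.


|A∪B∪C| = |A|+|B|+|C| - |A∩B|-|A∩C|-|B∩C| + |A∩B∩C|
= 51+15+52 - 6-22-3 + 2
= 118 - 31 + 2
= 89

|A ∪ B ∪ C| = 89


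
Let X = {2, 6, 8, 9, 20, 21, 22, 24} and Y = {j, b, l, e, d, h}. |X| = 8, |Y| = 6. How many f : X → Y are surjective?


n = |X| = 8, k = |Y| = 6. Surjections via inclusion-exclusion:
S(n,k) = Σ(-1)^i × C(k,i) × (k-i)^n, i=0 to k
i=0: (-1)^0×C(6,0)×6^8 = 1679616
i=1: (-1)^1×C(6,1)×5^8 = -2343750
i=2: (-1)^2×C(6,2)×4^8 = 983040
i=3: (-1)^3×C(6,3)×3^8 = -131220
i=4: (-1)^4×C(6,4)×2^8 = 3840
i=5: (-1)^5×C(6,5)×1^8 = -6
i=6: (-1)^6×C(6,6)×0^8 = 0
Total = 191520

Number of surjections = 191520


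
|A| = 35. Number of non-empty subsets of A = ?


Total subsets = 2^n = 2^35 = 34359738368
Non-empty subsets exclude the empty set: 2^n - 1
= 34359738368 - 1
= 34359738367

Number of non-empty subsets = 34359738367


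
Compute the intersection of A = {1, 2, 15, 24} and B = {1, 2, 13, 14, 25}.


A ∩ B = elements in both A and B
A = {1, 2, 15, 24}
B = {1, 2, 13, 14, 25}
A ∩ B = {1, 2}

A ∩ B = {1, 2}


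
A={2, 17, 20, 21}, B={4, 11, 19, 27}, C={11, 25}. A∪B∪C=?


A ∪ B = {2, 4, 11, 17, 19, 20, 21, 27}
(A ∪ B) ∪ C = {2, 4, 11, 17, 19, 20, 21, 25, 27}

A ∪ B ∪ C = {2, 4, 11, 17, 19, 20, 21, 25, 27}


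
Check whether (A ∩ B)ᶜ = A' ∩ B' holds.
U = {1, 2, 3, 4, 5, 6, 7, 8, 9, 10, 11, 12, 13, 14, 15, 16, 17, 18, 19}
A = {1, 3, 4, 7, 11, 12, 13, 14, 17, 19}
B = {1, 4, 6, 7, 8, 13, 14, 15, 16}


LHS: A ∩ B = {1, 4, 7, 13, 14}
(A ∩ B)' = U \ (A ∩ B) = {2, 3, 5, 6, 8, 9, 10, 11, 12, 15, 16, 17, 18, 19}
A' = {2, 5, 6, 8, 9, 10, 15, 16, 18}, B' = {2, 3, 5, 9, 10, 11, 12, 17, 18, 19}
Claimed RHS: A' ∩ B' = {2, 5, 9, 10, 18}
Identity is INVALID: LHS = {2, 3, 5, 6, 8, 9, 10, 11, 12, 15, 16, 17, 18, 19} but the RHS claimed here equals {2, 5, 9, 10, 18}. The correct form is (A ∩ B)' = A' ∪ B'.

Identity is invalid: (A ∩ B)' = {2, 3, 5, 6, 8, 9, 10, 11, 12, 15, 16, 17, 18, 19} but A' ∩ B' = {2, 5, 9, 10, 18}. The correct De Morgan law is (A ∩ B)' = A' ∪ B'.


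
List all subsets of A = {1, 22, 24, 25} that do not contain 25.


A subset of A that omits 25 is a subset of A \ {25}, so there are 2^(n-1) = 2^3 = 8 of them.
Subsets excluding 25: ∅, {1}, {22}, {24}, {1, 22}, {1, 24}, {22, 24}, {1, 22, 24}

Subsets excluding 25 (8 total): ∅, {1}, {22}, {24}, {1, 22}, {1, 24}, {22, 24}, {1, 22, 24}


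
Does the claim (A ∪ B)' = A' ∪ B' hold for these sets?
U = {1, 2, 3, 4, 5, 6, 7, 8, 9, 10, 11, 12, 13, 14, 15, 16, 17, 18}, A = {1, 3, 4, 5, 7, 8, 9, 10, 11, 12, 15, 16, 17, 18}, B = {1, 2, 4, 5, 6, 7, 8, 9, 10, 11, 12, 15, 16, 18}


LHS: A ∪ B = {1, 2, 3, 4, 5, 6, 7, 8, 9, 10, 11, 12, 15, 16, 17, 18}
(A ∪ B)' = U \ (A ∪ B) = {13, 14}
A' = {2, 6, 13, 14}, B' = {3, 13, 14, 17}
Claimed RHS: A' ∪ B' = {2, 3, 6, 13, 14, 17}
Identity is INVALID: LHS = {13, 14} but the RHS claimed here equals {2, 3, 6, 13, 14, 17}. The correct form is (A ∪ B)' = A' ∩ B'.

Identity is invalid: (A ∪ B)' = {13, 14} but A' ∪ B' = {2, 3, 6, 13, 14, 17}. The correct De Morgan law is (A ∪ B)' = A' ∩ B'.


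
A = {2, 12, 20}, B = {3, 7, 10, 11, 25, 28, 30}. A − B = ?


A \ B = elements in A but not in B
A = {2, 12, 20}
B = {3, 7, 10, 11, 25, 28, 30}
Remove from A any elements in B
A \ B = {2, 12, 20}

A \ B = {2, 12, 20}


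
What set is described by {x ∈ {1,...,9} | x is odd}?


Checking each candidate:
Condition: odd numbers in {1,...,9}
Result = {1, 3, 5, 7, 9}

{1, 3, 5, 7, 9}


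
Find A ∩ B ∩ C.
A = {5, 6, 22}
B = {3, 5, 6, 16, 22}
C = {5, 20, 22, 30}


A ∩ B = {5, 6, 22}
(A ∩ B) ∩ C = {5, 22}

A ∩ B ∩ C = {5, 22}


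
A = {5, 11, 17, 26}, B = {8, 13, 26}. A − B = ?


A \ B = elements in A but not in B
A = {5, 11, 17, 26}
B = {8, 13, 26}
Remove from A any elements in B
A \ B = {5, 11, 17}

A \ B = {5, 11, 17}


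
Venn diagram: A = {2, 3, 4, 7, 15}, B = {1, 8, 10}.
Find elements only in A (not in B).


A = {2, 3, 4, 7, 15}
B = {1, 8, 10}
Region: only in A (not in B)
Elements: {2, 3, 4, 7, 15}

Elements only in A (not in B): {2, 3, 4, 7, 15}


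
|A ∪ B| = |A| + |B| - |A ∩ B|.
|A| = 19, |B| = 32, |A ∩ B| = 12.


|A ∪ B| = |A| + |B| - |A ∩ B|
= 19 + 32 - 12
= 39

|A ∪ B| = 39


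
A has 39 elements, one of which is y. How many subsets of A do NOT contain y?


Subsets of A avoiding y are subsets of A \ {y}, which has 38 elements.
Count = 2^(n-1) = 2^38
= 274877906944

Number of subsets avoiding y = 274877906944


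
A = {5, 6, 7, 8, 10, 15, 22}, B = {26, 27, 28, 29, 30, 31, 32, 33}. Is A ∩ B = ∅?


Disjoint means A ∩ B = ∅.
A ∩ B = ∅
A ∩ B = ∅, so A and B are disjoint.

Yes, A and B are disjoint


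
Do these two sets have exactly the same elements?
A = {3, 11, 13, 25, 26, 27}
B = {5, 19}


Two sets are equal iff they have exactly the same elements.
A = {3, 11, 13, 25, 26, 27}
B = {5, 19}
Differences: {3, 5, 11, 13, 19, 25, 26, 27}
A ≠ B

No, A ≠ B


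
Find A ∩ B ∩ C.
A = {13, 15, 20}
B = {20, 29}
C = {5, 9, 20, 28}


A ∩ B = {20}
(A ∩ B) ∩ C = {20}

A ∩ B ∩ C = {20}


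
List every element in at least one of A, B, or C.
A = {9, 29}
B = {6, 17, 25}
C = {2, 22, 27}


A ∪ B = {6, 9, 17, 25, 29}
(A ∪ B) ∪ C = {2, 6, 9, 17, 22, 25, 27, 29}

A ∪ B ∪ C = {2, 6, 9, 17, 22, 25, 27, 29}


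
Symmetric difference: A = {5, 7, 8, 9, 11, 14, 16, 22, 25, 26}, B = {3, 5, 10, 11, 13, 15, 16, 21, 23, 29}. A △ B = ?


A △ B = (A \ B) ∪ (B \ A) = elements in exactly one of A or B
A \ B = {7, 8, 9, 14, 22, 25, 26}
B \ A = {3, 10, 13, 15, 21, 23, 29}
A △ B = {3, 7, 8, 9, 10, 13, 14, 15, 21, 22, 23, 25, 26, 29}

A △ B = {3, 7, 8, 9, 10, 13, 14, 15, 21, 22, 23, 25, 26, 29}


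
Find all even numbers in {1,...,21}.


Checking each candidate:
Condition: even numbers in {1,...,21}
Result = {2, 4, 6, 8, 10, 12, 14, 16, 18, 20}

{2, 4, 6, 8, 10, 12, 14, 16, 18, 20}


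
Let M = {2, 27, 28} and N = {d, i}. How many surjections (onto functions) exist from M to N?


n = |M| = 3, k = |N| = 2. Surjections via inclusion-exclusion:
S(n,k) = Σ(-1)^i × C(k,i) × (k-i)^n, i=0 to k
i=0: (-1)^0×C(2,0)×2^3 = 8
i=1: (-1)^1×C(2,1)×1^3 = -2
i=2: (-1)^2×C(2,2)×0^3 = 0
Total = 6

Number of surjections = 6
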